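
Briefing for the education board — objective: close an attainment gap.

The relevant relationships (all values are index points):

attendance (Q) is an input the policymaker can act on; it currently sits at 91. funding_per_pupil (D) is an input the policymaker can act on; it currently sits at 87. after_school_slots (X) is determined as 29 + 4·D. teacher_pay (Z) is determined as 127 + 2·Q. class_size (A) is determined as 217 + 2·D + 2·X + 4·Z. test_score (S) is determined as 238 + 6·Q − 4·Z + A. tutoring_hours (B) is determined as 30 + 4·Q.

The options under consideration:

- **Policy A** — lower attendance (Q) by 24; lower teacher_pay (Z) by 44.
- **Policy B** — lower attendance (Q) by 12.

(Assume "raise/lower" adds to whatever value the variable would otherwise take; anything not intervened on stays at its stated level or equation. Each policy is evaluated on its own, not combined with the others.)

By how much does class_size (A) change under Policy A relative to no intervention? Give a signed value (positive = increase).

-368

Baseline:
  Q = 91
  D = 87
  X = 29 + 4·87 = 377
  Z = 127 + 2·91 = 309
  A = 217 + 2·87 + 2·377 + 4·309 = 2381
Policy A (Q − 24, Z − 44):
  Q = 91 − 24 = 67
  D = 87
  X = 29 + 4·87 = 377
  Z = 127 + 2·67 (−44 from intervention) = 217
  A = 217 + 2·87 + 2·377 + 4·217 = 2013
Change in A: 2013 − 2381 = -368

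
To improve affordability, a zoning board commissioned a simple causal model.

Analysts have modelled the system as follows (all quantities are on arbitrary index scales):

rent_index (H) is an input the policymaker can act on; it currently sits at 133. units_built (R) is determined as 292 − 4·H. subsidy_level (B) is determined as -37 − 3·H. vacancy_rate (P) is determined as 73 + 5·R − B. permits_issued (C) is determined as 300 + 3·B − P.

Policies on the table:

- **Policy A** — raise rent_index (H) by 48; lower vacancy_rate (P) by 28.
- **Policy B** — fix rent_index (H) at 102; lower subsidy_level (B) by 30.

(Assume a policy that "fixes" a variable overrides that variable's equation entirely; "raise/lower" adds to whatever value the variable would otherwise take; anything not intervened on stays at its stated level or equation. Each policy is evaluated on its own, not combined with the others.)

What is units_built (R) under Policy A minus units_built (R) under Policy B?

Policy A (H + 48, P − 28):
  H = 133 + 48 = 181
  R = 292 − 4·181 = -432
Policy B (H := 102, B − 30):
  H = 102
  R = 292 − 4·102 = -116
R: -432 − (-116) = -316

-316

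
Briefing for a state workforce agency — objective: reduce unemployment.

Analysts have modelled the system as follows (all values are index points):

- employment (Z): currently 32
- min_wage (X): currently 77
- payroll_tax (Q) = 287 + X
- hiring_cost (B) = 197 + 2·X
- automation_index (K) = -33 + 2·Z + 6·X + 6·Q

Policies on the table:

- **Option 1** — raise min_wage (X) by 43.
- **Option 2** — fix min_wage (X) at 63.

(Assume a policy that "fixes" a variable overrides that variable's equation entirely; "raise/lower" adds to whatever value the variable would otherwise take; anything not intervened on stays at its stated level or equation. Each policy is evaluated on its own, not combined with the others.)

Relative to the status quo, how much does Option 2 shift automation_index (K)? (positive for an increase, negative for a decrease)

Baseline:
  Z = 32
  X = 77
  Q = 287 + 77 = 364
  K = -33 + 2·32 + 6·77 + 6·364 = 2677
Option 2 (X := 63):
  Z = 32
  X = 63
  Q = 287 + 63 = 350
  K = -33 + 2·32 + 6·63 + 6·350 = 2509
Change in K: 2509 − 2677 = -168

-168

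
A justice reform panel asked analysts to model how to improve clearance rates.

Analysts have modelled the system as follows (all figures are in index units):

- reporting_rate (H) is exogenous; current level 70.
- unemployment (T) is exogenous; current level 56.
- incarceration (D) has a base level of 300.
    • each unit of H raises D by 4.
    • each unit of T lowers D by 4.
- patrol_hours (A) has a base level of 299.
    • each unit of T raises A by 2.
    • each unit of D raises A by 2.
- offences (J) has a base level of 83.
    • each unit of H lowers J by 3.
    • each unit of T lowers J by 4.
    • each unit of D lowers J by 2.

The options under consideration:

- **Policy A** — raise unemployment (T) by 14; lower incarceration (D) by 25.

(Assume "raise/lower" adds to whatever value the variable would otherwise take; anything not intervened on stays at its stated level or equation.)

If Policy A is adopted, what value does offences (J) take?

Policy A (T + 14, D − 25):
  H = 70
  T = 56 + 14 = 70
  D = 300 + 4·70 − 4·70 (−25 from intervention) = 275
  J = 83 − 3·70 − 4·70 − 2·275 = -957

-957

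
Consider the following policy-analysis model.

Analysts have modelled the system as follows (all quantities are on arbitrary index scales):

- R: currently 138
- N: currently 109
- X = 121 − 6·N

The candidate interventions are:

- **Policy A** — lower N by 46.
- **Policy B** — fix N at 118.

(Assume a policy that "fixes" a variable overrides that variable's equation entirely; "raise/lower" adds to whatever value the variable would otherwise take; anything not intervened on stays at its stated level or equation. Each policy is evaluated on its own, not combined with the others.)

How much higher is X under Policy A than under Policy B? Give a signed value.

Policy A (N − 46):
  N = 109 − 46 = 63
  X = 121 − 6·63 = -257
Policy B (N := 118):
  N = 118
  X = 121 − 6·118 = -587
X: -257 − (-587) = 330

330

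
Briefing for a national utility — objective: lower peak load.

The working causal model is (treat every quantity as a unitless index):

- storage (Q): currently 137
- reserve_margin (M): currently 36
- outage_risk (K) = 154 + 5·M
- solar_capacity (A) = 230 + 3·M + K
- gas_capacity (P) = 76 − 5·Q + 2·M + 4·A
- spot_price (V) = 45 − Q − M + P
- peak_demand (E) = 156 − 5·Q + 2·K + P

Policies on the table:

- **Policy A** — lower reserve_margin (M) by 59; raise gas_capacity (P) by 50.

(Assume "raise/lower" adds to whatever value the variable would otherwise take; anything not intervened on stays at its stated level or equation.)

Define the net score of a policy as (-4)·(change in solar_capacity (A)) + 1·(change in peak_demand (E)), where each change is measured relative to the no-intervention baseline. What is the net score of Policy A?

Baseline:
  Q = 137
  M = 36
  K = 154 + 5·36 = 334
  A = 230 + 3·36 + 334 = 672
  P = 76 − 5·137 + 2·36 + 4·672 = 2151
  E = 156 − 5·137 + 2·334 + 2151 = 2290
Policy A (M − 59, P + 50):
  Q = 137
  M = 36 − 59 = -23
  K = 154 + 5·(-23) = 39
  A = 230 + 3·(-23) + 39 = 200
  P = 76 − 5·137 + 2·(-23) + 4·200 (+50 from intervention) = 195
  E = 156 − 5·137 + 2·39 + 195 = -256
ΔA = 200 − 672 = -472; ΔE = -256 − 2290 = -2546
Score = (-4)·(-472) + 1·(-2546) = -658

-658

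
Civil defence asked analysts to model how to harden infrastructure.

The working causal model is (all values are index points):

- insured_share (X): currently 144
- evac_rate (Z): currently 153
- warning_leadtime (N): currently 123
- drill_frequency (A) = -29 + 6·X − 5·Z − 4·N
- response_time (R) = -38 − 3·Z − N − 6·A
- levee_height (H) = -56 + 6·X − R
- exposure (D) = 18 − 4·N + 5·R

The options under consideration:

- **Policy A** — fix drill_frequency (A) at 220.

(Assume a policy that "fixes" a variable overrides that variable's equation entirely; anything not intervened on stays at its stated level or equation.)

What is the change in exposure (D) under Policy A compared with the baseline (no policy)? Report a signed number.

-19260

Baseline:
  X = 144
  Z = 153
  N = 123
  A = -29 + 6·144 − 5·153 − 4·123 = -422
  R = -38 − 3·153 − 123 − 6·(-422) = 1912
  D = 18 − 4·123 + 5·1912 = 9086
Policy A (A := 220):
  X = 144
  Z = 153
  N = 123
  A = 220
  R = -38 − 3·153 − 123 − 6·220 = -1940
  D = 18 − 4·123 + 5·(-1940) = -10174
Change in D: -10174 − 9086 = -19260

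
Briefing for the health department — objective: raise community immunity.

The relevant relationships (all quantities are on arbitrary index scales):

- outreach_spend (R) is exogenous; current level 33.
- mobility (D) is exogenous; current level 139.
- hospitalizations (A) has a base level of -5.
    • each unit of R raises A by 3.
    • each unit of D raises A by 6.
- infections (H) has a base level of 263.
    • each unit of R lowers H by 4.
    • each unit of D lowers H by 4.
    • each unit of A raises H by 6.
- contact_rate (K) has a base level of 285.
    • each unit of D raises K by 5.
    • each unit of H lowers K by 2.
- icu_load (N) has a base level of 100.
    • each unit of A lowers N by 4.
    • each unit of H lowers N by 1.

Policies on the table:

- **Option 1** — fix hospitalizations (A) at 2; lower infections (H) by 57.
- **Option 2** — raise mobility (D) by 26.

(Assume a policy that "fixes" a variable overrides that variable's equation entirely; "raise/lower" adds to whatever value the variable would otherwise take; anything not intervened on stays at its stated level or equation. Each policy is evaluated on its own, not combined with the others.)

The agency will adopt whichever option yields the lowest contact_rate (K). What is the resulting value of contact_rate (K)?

-10840

Option 1 (A := 2, H − 57):
  R = 33
  D = 139
  A = 2
  H = 263 − 4·33 − 4·139 + 6·2 (−57 from intervention) = -470
  K = 285 + 5·139 − 2·(-470) = 1920
Option 2 (D + 26):
  R = 33
  D = 139 + 26 = 165
  A = -5 + 3·33 + 6·165 = 1084
  H = 263 − 4·33 − 4·165 + 6·1084 = 5975
  K = 285 + 5·165 − 2·5975 = -10840
Comparing — Option 1: K=1920, Option 2: K=-10840. Lowest is -10840 (Option 2).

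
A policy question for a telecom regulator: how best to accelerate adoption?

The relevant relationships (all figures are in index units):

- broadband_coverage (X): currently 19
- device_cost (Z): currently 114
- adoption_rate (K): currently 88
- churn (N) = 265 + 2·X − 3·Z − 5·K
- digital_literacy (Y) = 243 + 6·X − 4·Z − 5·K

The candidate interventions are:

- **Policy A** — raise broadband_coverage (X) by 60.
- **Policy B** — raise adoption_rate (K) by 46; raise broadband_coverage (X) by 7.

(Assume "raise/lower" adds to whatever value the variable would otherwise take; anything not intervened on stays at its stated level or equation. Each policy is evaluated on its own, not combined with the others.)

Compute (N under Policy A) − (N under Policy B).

Policy A (X + 60):
  X = 19 + 60 = 79
  Z = 114
  K = 88
  N = 265 + 2·79 − 3·114 − 5·88 = -359
Policy B (K + 46, X + 7):
  X = 19 + 7 = 26
  Z = 114
  K = 88 + 46 = 134
  N = 265 + 2·26 − 3·114 − 5·134 = -695
N: -359 − (-695) = 336

336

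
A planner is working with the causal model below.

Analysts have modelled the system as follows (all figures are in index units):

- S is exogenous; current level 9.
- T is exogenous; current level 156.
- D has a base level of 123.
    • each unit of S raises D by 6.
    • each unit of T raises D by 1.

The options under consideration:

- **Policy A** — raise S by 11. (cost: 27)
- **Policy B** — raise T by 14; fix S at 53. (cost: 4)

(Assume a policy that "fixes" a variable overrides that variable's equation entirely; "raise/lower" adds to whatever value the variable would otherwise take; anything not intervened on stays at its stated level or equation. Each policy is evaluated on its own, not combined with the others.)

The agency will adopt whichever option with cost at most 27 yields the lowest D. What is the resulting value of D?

Policy A (S + 11):
  S = 9 + 11 = 20
  T = 156
  D = 123 + 6·20 + 156 = 399
Policy B (T + 14, S := 53):
  S = 53
  T = 156 + 14 = 170
  D = 123 + 6·53 + 170 = 611
Comparing — Policy A: D=399, Policy B: D=611. Lowest is 399 (Policy A).

399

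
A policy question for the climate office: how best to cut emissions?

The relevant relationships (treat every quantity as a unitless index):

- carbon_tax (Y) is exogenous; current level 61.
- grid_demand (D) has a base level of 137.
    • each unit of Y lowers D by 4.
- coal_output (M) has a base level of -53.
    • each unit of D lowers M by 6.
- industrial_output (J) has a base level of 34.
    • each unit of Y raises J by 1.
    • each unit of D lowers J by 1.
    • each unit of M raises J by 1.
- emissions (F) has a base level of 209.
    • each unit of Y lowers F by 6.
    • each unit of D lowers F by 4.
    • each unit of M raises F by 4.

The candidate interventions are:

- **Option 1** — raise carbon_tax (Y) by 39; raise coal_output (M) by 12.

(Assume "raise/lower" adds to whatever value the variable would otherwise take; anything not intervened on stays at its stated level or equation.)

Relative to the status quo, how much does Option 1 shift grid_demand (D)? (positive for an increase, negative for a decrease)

-156

Baseline:
  Y = 61
  D = 137 − 4·61 = -107
Option 1 (Y + 39, M + 12):
  Y = 61 + 39 = 100
  D = 137 − 4·100 = -263
Change in D: -263 − (-107) = -156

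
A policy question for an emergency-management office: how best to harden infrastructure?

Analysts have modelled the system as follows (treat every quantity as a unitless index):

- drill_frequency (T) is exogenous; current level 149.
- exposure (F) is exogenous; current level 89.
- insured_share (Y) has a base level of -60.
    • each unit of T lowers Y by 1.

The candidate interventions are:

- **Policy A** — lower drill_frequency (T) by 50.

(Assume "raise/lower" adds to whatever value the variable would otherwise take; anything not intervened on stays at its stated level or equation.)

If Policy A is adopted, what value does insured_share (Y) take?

-159

Policy A (T − 50):
  T = 149 − 50 = 99
  Y = -60 − 99 = -159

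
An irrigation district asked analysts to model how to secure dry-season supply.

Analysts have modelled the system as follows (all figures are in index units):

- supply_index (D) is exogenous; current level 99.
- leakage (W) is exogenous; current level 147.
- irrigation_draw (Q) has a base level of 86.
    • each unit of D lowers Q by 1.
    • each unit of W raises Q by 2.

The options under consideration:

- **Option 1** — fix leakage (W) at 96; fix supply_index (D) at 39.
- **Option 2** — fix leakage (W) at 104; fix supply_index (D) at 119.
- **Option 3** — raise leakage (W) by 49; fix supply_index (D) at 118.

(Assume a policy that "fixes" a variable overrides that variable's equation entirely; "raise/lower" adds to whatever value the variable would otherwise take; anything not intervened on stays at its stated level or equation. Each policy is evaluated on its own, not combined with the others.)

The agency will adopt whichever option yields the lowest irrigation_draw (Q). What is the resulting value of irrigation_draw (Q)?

Option 1 (W := 96, D := 39):
  D = 39
  W = 96
  Q = 86 − 39 + 2·96 = 239
Option 2 (W := 104, D := 119):
  D = 119
  W = 104
  Q = 86 − 119 + 2·104 = 175
Option 3 (W + 49, D := 118):
  D = 118
  W = 147 + 49 = 196
  Q = 86 − 118 + 2·196 = 360
Comparing — Option 1: Q=239, Option 2: Q=175, Option 3: Q=360. Lowest is 175 (Option 2).

175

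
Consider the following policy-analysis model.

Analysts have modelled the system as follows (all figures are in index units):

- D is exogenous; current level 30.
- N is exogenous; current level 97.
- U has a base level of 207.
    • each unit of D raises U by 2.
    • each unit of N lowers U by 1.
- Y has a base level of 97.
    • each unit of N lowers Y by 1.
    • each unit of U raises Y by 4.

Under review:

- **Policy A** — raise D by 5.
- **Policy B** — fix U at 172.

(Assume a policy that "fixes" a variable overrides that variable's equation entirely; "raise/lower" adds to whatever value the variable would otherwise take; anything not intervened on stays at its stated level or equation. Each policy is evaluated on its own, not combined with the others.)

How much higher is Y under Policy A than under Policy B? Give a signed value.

Policy A (D + 5):
  D = 30 + 5 = 35
  N = 97
  U = 207 + 2·35 − 97 = 180
  Y = 97 − 97 + 4·180 = 720
Policy B (U := 172):
  D = 30
  N = 97
  U = 172
  Y = 97 − 97 + 4·172 = 688
Y: 720 − 688 = 32

32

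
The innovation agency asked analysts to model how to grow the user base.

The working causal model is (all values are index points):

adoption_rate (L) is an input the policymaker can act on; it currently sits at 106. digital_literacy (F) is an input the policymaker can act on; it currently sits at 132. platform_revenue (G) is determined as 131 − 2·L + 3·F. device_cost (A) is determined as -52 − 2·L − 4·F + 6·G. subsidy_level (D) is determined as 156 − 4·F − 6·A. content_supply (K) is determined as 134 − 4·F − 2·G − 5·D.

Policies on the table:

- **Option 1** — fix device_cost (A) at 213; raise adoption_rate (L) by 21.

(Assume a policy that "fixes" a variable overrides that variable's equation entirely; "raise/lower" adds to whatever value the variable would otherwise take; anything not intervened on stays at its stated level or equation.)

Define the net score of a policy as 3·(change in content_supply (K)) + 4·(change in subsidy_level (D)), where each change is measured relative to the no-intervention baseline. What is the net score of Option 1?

Baseline:
  L = 106
  F = 132
  G = 131 − 2·106 + 3·132 = 315
  A = -52 − 2·106 − 4·132 + 6·315 = 1098
  D = 156 − 4·132 − 6·1098 = -6960
  K = 134 − 4·132 − 2·315 − 5·(-6960) = 33776
Option 1 (A := 213, L + 21):
  L = 106 + 21 = 127
  F = 132
  G = 131 − 2·127 + 3·132 = 273
  A = 213
  D = 156 − 4·132 − 6·213 = -1650
  K = 134 − 4·132 − 2·273 − 5·(-1650) = 7310
ΔK = 7310 − 33776 = -26466; ΔD = -1650 − (-6960) = 5310
Score = 3·(-26466) + 4·5310 = -58158

-58158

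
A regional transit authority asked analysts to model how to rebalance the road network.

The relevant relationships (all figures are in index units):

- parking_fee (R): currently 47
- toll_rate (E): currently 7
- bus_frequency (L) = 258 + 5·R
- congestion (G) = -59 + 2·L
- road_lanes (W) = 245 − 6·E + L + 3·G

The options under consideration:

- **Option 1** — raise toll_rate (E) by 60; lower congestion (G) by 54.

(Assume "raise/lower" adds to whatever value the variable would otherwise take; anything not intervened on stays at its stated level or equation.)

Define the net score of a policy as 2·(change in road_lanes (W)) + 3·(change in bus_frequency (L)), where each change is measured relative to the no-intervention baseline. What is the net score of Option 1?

Baseline:
  R = 47
  E = 7
  L = 258 + 5·47 = 493
  G = -59 + 2·493 = 927
  W = 245 − 6·7 + 493 + 3·927 = 3477
Option 1 (E + 60, G − 54):
  R = 47
  E = 7 + 60 = 67
  L = 258 + 5·47 = 493
  G = -59 + 2·493 (−54 from intervention) = 873
  W = 245 − 6·67 + 493 + 3·873 = 2955
ΔW = 2955 − 3477 = -522; ΔL = 493 − 493 = 0
Score = 2·(-522) + 3·0 = -1044

-1044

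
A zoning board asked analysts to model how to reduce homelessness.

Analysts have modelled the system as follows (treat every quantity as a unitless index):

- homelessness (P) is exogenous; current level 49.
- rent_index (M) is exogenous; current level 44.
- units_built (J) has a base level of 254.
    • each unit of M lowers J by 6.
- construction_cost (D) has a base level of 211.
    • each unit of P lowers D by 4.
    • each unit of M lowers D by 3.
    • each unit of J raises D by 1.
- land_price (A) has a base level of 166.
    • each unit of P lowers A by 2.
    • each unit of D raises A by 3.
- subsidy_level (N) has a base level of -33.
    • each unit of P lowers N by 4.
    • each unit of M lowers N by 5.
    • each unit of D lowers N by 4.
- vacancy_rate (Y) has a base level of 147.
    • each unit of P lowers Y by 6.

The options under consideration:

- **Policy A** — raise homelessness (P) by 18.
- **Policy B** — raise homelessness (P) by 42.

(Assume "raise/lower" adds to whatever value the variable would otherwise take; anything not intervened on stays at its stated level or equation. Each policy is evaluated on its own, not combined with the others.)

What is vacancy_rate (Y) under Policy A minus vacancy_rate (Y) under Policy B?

Policy A (P + 18):
  P = 49 + 18 = 67
  Y = 147 − 6·67 = -255
Policy B (P + 42):
  P = 49 + 42 = 91
  Y = 147 − 6·91 = -399
Y: -255 − (-399) = 144

144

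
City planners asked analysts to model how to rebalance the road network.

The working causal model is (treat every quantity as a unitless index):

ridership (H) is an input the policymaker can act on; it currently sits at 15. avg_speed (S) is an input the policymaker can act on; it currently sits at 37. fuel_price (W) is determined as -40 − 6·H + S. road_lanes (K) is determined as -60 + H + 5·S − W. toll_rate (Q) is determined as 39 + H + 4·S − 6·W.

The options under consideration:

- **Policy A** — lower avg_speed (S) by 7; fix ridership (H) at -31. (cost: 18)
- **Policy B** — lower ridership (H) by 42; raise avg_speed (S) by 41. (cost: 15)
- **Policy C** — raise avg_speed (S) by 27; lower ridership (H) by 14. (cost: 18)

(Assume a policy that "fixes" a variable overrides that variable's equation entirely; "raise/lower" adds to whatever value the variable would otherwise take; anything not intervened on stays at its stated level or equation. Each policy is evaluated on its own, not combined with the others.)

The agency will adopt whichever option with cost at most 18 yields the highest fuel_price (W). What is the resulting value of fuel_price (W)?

Policy A (S − 7, H := -31):
  H = -31
  S = 37 − 7 = 30
  W = -40 − 6·(-31) + 30 = 176
Policy B (H − 42, S + 41):
  H = 15 − 42 = -27
  S = 37 + 41 = 78
  W = -40 − 6·(-27) + 78 = 200
Policy C (S + 27, H − 14):
  H = 15 − 14 = 1
  S = 37 + 27 = 64
  W = -40 − 6·1 + 64 = 18
Comparing — Policy A: W=176, Policy B: W=200, Policy C: W=18. Highest is 200 (Policy B).

200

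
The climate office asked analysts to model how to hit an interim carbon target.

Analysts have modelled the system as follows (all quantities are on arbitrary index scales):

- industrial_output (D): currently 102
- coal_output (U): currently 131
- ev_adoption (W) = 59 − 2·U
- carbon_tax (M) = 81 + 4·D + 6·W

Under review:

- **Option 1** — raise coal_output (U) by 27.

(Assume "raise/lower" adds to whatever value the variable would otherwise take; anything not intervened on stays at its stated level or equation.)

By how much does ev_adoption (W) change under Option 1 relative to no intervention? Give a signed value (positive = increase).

-54

Baseline:
  U = 131
  W = 59 − 2·131 = -203
Option 1 (U + 27):
  U = 131 + 27 = 158
  W = 59 − 2·158 = -257
Change in W: -257 − (-203) = -54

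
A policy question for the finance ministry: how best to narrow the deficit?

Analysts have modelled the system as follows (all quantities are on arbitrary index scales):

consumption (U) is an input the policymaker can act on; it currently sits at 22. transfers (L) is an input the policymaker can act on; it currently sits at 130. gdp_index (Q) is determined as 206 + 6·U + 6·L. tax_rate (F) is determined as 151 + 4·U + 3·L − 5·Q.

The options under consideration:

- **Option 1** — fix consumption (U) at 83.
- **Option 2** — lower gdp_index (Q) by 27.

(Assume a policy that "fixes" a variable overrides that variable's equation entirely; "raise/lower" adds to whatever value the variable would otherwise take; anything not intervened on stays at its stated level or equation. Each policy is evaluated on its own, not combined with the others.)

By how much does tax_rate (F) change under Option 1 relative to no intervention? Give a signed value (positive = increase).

Baseline:
  U = 22
  L = 130
  Q = 206 + 6·22 + 6·130 = 1118
  F = 151 + 4·22 + 3·130 − 5·1118 = -4961
Option 1 (U := 83):
  U = 83
  L = 130
  Q = 206 + 6·83 + 6·130 = 1484
  F = 151 + 4·83 + 3·130 − 5·1484 = -6547
Change in F: -6547 − (-4961) = -1586

-1586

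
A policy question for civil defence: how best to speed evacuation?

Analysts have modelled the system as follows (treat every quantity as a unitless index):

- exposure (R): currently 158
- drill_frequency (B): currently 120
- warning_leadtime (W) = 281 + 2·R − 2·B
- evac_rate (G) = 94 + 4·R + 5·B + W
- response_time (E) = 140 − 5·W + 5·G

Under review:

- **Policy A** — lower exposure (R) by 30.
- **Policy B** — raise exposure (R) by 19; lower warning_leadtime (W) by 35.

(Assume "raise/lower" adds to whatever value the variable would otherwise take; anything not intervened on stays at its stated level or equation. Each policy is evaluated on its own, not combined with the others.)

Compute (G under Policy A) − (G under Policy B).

-259

Policy A (R − 30):
  R = 158 − 30 = 128
  B = 120
  W = 281 + 2·128 − 2·120 = 297
  G = 94 + 4·128 + 5·120 + 297 = 1503
Policy B (R + 19, W − 35):
  R = 158 + 19 = 177
  B = 120
  W = 281 + 2·177 − 2·120 (−35 from intervention) = 360
  G = 94 + 4·177 + 5·120 + 360 = 1762
G: 1503 − 1762 = -259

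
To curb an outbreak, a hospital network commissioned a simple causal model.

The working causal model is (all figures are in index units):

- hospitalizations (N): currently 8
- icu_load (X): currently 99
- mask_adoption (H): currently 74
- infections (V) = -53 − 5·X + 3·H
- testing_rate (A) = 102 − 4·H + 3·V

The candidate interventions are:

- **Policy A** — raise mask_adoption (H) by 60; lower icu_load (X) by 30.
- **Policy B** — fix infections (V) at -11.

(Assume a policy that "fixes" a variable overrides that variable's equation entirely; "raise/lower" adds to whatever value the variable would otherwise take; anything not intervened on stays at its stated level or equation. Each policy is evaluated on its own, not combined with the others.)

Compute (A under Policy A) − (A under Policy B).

Policy A (H + 60, X − 30):
  X = 99 − 30 = 69
  H = 74 + 60 = 134
  V = -53 − 5·69 + 3·134 = 4
  A = 102 − 4·134 + 3·4 = -422
Policy B (V := -11):
  X = 99
  H = 74
  V = -11
  A = 102 − 4·74 + 3·(-11) = -227
A: -422 − (-227) = -195

-195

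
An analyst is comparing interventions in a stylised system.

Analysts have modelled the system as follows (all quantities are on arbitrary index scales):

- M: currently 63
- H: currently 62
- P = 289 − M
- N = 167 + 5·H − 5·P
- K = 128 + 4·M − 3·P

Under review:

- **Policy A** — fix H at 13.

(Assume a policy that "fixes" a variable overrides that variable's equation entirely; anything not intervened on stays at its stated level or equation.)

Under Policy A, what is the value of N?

-898

Policy A (H := 13):
  M = 63
  H = 13
  P = 289 − 63 = 226
  N = 167 + 5·13 − 5·226 = -898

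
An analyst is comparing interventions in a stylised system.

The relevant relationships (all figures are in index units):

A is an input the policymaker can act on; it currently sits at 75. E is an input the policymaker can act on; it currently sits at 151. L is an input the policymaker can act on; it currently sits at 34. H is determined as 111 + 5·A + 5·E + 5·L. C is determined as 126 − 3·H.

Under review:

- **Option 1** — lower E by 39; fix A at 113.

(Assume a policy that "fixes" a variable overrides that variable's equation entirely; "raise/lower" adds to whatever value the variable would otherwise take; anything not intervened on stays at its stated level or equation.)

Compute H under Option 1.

1406

Option 1 (E − 39, A := 113):
  A = 113
  E = 151 − 39 = 112
  L = 34
  H = 111 + 5·113 + 5·112 + 5·34 = 1406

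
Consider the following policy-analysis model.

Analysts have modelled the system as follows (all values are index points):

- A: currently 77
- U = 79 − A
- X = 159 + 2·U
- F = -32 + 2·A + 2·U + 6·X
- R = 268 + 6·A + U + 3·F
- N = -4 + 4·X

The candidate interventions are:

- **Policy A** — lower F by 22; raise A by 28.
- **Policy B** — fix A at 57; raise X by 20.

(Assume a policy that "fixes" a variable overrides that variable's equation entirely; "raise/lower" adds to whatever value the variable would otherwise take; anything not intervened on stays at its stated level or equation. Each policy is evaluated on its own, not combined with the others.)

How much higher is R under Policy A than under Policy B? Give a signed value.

-1914

Policy A (F − 22, A + 28):
  A = 77 + 28 = 105
  U = 79 − 105 = -26
  X = 159 + 2·(-26) = 107
  F = -32 + 2·105 + 2·(-26) + 6·107 (−22 from intervention) = 746
  R = 268 + 6·105 + (-26) + 3·746 = 3110
Policy B (A := 57, X + 20):
  A = 57
  U = 79 − 57 = 22
  X = 159 + 2·22 (+20 from intervention) = 223
  F = -32 + 2·57 + 2·22 + 6·223 = 1464
  R = 268 + 6·57 + 22 + 3·1464 = 5024
R: 3110 − 5024 = -1914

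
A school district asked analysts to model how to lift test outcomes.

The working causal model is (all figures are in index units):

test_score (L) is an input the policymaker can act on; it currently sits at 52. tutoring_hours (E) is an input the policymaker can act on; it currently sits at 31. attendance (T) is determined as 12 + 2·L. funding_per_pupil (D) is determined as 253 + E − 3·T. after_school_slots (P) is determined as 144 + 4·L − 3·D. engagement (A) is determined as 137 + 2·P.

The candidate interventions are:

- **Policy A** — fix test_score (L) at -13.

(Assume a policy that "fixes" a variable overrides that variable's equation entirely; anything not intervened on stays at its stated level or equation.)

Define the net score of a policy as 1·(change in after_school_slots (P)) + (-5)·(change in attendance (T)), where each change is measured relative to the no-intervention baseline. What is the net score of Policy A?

-780

Baseline:
  L = 52
  E = 31
  T = 12 + 2·52 = 116
  D = 253 + 31 − 3·116 = -64
  P = 144 + 4·52 − 3·(-64) = 544
Policy A (L := -13):
  L = -13
  E = 31
  T = 12 + 2·(-13) = -14
  D = 253 + 31 − 3·(-14) = 326
  P = 144 + 4·(-13) − 3·326 = -886
ΔP = -886 − 544 = -1430; ΔT = -14 − 116 = -130
Score = 1·(-1430) + (-5)·(-130) = -780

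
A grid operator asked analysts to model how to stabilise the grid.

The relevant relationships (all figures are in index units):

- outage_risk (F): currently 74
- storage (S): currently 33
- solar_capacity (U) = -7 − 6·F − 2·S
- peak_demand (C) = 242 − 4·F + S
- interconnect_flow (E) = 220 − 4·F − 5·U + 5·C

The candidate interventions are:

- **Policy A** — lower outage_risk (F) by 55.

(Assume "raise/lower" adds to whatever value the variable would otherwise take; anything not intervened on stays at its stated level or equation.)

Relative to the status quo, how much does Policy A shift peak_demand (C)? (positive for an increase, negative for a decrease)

220

Baseline:
  F = 74
  S = 33
  C = 242 − 4·74 + 33 = -21
Policy A (F − 55):
  F = 74 − 55 = 19
  S = 33
  C = 242 − 4·19 + 33 = 199
Change in C: 199 − (-21) = 220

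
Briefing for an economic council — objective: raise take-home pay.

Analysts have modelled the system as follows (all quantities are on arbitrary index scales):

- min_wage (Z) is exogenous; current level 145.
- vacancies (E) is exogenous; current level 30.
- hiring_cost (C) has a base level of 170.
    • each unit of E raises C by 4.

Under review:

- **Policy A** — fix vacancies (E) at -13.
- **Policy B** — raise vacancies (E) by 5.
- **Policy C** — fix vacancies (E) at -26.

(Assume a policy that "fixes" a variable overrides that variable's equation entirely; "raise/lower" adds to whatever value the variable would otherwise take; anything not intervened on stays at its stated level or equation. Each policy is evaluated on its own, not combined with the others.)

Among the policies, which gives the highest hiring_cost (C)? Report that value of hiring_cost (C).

310

Policy A (E := -13):
  E = -13
  C = 170 + 4·(-13) = 118
Policy B (E + 5):
  E = 30 + 5 = 35
  C = 170 + 4·35 = 310
Policy C (E := -26):
  E = -26
  C = 170 + 4·(-26) = 66
Comparing — Policy A: C=118, Policy B: C=310, Policy C: C=66. Highest is 310 (Policy B).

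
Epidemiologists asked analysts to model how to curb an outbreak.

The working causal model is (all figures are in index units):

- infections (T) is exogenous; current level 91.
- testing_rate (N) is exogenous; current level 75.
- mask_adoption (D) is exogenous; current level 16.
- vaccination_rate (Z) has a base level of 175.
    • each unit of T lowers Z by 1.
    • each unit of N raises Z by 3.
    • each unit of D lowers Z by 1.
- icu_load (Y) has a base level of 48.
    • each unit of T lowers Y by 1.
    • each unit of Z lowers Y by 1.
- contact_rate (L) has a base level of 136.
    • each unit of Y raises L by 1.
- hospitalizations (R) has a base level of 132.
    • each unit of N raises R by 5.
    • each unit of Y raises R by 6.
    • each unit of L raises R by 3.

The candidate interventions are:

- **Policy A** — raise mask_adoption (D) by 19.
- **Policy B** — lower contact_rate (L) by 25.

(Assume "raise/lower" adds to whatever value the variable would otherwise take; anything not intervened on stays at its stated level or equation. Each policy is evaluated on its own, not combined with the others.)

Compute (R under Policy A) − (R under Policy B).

Policy A (D + 19):
  T = 91
  N = 75
  D = 16 + 19 = 35
  Z = 175 − 91 + 3·75 − 35 = 274
  Y = 48 − 91 − 274 = -317
  L = 136 + (-317) = -181
  R = 132 + 5·75 + 6·(-317) + 3·(-181) = -1938
Policy B (L − 25):
  T = 91
  N = 75
  D = 16
  Z = 175 − 91 + 3·75 − 16 = 293
  Y = 48 − 91 − 293 = -336
  L = 136 + (-336) (−25 from intervention) = -225
  R = 132 + 5·75 + 6·(-336) + 3·(-225) = -2184
R: -1938 − (-2184) = 246

246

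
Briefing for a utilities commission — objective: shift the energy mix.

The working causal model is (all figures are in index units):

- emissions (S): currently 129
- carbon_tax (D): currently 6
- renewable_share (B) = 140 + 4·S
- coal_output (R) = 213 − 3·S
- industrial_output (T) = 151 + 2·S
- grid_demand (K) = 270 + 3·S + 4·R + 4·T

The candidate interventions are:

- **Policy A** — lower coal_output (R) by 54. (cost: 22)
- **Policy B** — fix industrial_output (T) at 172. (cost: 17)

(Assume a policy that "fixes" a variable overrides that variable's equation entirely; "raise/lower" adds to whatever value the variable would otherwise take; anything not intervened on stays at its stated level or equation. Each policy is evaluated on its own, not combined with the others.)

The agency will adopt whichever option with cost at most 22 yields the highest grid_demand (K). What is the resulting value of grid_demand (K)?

1381

Policy A (R − 54):
  S = 129
  R = 213 − 3·129 (−54 from intervention) = -228
  T = 151 + 2·129 = 409
  K = 270 + 3·129 + 4·(-228) + 4·409 = 1381
Policy B (T := 172):
  S = 129
  R = 213 − 3·129 = -174
  T = 172
  K = 270 + 3·129 + 4·(-174) + 4·172 = 649
Comparing — Policy A: K=1381, Policy B: K=649. Highest is 1381 (Policy A).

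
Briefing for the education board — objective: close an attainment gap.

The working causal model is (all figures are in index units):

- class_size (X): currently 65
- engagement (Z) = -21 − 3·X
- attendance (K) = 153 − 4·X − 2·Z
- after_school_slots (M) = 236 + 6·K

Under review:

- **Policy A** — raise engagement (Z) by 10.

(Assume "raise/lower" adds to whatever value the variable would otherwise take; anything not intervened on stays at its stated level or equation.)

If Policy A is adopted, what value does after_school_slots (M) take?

Policy A (Z + 10):
  X = 65
  Z = -21 − 3·65 (+10 from intervention) = -206
  K = 153 − 4·65 − 2·(-206) = 305
  M = 236 + 6·305 = 2066

2066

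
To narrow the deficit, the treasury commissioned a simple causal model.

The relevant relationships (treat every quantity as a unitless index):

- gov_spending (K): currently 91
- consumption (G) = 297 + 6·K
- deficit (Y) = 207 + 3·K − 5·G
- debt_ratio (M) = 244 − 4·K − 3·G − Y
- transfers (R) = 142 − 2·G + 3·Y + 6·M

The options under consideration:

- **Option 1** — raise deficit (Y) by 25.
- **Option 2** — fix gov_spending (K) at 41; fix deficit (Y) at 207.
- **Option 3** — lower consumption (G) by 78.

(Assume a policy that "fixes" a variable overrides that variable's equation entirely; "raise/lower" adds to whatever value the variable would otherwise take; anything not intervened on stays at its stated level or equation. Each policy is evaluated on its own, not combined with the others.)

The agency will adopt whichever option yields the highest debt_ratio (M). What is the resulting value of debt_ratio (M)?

1061

Option 1 (Y + 25):
  K = 91
  G = 297 + 6·91 = 843
  Y = 207 + 3·91 − 5·843 (+25 from intervention) = -3710
  M = 244 − 4·91 − 3·843 − (-3710) = 1061
Option 2 (K := 41, Y := 207):
  K = 41
  G = 297 + 6·41 = 543
  Y = 207
  M = 244 − 4·41 − 3·543 − 207 = -1756
Option 3 (G − 78):
  K = 91
  G = 297 + 6·91 (−78 from intervention) = 765
  Y = 207 + 3·91 − 5·765 = -3345
  M = 244 − 4·91 − 3·765 − (-3345) = 930
Comparing — Option 1: M=1061, Option 2: M=-1756, Option 3: M=930. Highest is 1061 (Option 1).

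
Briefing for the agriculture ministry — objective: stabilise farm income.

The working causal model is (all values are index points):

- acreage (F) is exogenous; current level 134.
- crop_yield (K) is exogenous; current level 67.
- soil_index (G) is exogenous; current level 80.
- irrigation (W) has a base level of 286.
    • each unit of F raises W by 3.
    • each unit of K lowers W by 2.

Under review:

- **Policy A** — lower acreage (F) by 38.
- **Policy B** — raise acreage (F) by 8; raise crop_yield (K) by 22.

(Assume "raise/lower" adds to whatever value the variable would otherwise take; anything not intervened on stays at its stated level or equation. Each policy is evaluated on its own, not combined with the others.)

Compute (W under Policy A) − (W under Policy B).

Policy A (F − 38):
  F = 134 − 38 = 96
  K = 67
  W = 286 + 3·96 − 2·67 = 440
Policy B (F + 8, K + 22):
  F = 134 + 8 = 142
  K = 67 + 22 = 89
  W = 286 + 3·142 − 2·89 = 534
W: 440 − 534 = -94

-94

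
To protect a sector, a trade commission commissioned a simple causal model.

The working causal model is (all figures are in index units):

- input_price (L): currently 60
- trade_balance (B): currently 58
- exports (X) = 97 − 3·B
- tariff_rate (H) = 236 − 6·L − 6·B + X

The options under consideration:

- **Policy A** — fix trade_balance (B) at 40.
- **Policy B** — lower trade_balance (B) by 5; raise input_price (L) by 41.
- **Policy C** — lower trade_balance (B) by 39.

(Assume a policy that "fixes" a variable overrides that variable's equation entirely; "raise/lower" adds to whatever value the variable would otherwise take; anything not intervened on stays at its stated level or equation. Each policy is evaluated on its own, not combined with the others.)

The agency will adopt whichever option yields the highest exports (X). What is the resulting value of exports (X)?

40

Policy A (B := 40):
  B = 40
  X = 97 − 3·40 = -23
Policy B (B − 5, L + 41):
  B = 58 − 5 = 53
  X = 97 − 3·53 = -62
Policy C (B − 39):
  B = 58 − 39 = 19
  X = 97 − 3·19 = 40
Comparing — Policy A: X=-23, Policy B: X=-62, Policy C: X=40. Highest is 40 (Policy C).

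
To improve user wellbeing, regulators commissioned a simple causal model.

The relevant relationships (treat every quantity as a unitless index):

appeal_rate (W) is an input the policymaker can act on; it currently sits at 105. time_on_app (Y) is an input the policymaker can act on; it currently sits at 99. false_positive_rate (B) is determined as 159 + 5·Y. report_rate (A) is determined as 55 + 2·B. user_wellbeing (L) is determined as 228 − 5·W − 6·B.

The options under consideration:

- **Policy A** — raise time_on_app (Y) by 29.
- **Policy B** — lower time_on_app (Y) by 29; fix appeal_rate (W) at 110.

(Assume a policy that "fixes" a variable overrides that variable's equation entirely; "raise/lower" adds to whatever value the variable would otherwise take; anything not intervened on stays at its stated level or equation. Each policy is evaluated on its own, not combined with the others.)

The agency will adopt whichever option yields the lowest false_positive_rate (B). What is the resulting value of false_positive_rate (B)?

509

Policy A (Y + 29):
  Y = 99 + 29 = 128
  B = 159 + 5·128 = 799
Policy B (Y − 29, W := 110):
  Y = 99 − 29 = 70
  B = 159 + 5·70 = 509
Comparing — Policy A: B=799, Policy B: B=509. Lowest is 509 (Policy B).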